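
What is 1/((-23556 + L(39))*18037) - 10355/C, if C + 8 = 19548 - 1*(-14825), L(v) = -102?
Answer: -294578590813/977614021686 ≈ -0.30132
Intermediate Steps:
C = 34365 (C = -8 + (19548 - 1*(-14825)) = -8 + (19548 + 14825) = -8 + 34373 = 34365)
1/((-23556 + L(39))*18037) - 10355/C = 1/(-23556 - 102*18037) - 10355/34365 = (1/18037)/(-23658) - 10355*1/34365 = -1/23658*1/18037 - 2071/6873 = -1/426719346 - 2071/6873 = -294578590813/977614021686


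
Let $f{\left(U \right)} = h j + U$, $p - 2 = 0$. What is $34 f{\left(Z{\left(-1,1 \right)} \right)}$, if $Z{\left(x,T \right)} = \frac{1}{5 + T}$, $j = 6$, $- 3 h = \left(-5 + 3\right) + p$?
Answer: $\frac{17}{3} \approx 5.6667$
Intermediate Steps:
$p = 2$ ($p = 2 + 0 = 2$)
$h = 0$ ($h = - \frac{\left(-5 + 3\right) + 2}{3} = - \frac{-2 + 2}{3} = \left(- \frac{1}{3}\right) 0 = 0$)
$f{\left(U \right)} = U$ ($f{\left(U \right)} = 0 \cdot 6 + U = 0 + U = U$)
$34 f{\left(Z{\left(-1,1 \right)} \right)} = \frac{34}{5 + 1} = \frac{34}{6} = 34 \cdot \frac{1}{6} = \frac{17}{3}$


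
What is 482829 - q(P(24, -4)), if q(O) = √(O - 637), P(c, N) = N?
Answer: 482829 - I*√641 ≈ 4.8283e+5 - 25.318*I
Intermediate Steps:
q(O) = √(-637 + O)
482829 - q(P(24, -4)) = 482829 - √(-637 - 4) = 482829 - √(-641) = 482829 - I*√641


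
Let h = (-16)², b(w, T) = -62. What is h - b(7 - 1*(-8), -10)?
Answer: 318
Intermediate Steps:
h = 256
h - b(7 - 1*(-8), -10) = 256 - 1*(-62) = 256 + 62 = 318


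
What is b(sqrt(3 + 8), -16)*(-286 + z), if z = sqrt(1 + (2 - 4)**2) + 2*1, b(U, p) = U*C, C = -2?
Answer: 2*sqrt(11)*(284 - sqrt(5)) ≈ 1869.0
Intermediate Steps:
b(U, p) = -2*U (b(U, p) = U*(-2) = -2*U)
z = 2 + sqrt(5) (z = sqrt(1 + (-2)**2) + 2 = sqrt(1 + 4) + 2 = sqrt(5) + 2 = 2 + sqrt(5) ≈ 4.2361)
b(sqrt(3 + 8), -16)*(-286 + z) = (-2*sqrt(3 + 8))*(-286 + (2 + sqrt(5))) = (-2*sqrt(11))*(-284 + sqrt(5)) = -2*sqrt(11)*(-284 + sqrt(5))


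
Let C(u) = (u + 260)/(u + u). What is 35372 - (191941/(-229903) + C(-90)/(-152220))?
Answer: 22282233851437369/629925023880 ≈ 35373.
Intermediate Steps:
C(u) = (260 + u)/(2*u) (C(u) = (260 + u)/((2*u)) = (260 + u)*(1/(2*u)) = (260 + u)/(2*u))
35372 - (191941/(-229903) + C(-90)/(-152220)) = 35372 - (191941/(-229903) + ((½)*(260 - 90)/(-90))/(-152220)) = 35372 - (191941*(-1/229903) + ((½)*(-1/90)*170)*(-1/152220)) = 35372 - (-191941/229903 - 17/18*(-1/152220)) = 35372 - (-191941/229903 + 17/2739960) = 35372 - 1*(-525906754009/629925023880) = 35372 + 525906754009/629925023880 = 22282233851437369/629925023880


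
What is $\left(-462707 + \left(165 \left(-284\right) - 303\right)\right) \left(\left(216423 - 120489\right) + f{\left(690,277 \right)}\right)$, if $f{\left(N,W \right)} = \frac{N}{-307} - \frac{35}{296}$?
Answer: $- \frac{2222395725599905}{45436} \approx -4.8913 \cdot 10^{10}$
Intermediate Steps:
$f{\left(N,W \right)} = - \frac{35}{296} - \frac{N}{307}$ ($f{\left(N,W \right)} = N \left(- \frac{1}{307}\right) - \frac{35}{296} = - \frac{N}{307} - \frac{35}{296} = - \frac{35}{296} - \frac{N}{307}$)
$\left(-462707 + \left(165 \left(-284\right) - 303\right)\right) \left(\left(216423 - 120489\right) + f{\left(690,277 \right)}\right) = \left(-462707 + \left(165 \left(-284\right) - 303\right)\right) \left(\left(216423 - 120489\right) - \frac{214985}{90872}\right) = \left(-462707 - 47163\right) \left(95934 - \frac{214985}{90872}\right) = \left(-509870\right) \frac{8717499463}{90872} = - \frac{2222395725599905}{45436}$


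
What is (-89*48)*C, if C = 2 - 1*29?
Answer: 115344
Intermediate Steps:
C = -27 (C = 2 - 29 = -27)
(-89*48)*C = -89*48*(-27) = -4272*(-27) = 115344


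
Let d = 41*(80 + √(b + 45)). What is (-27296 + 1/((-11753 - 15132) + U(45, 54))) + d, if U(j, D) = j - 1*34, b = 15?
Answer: -645405985/26874 + 82*√15 ≈ -23698.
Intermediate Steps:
U(j, D) = -34 + j (U(j, D) = j - 34 = -34 + j)
d = 3280 + 82*√15 (d = 41*(80 + √(15 + 45)) = 41*(80 + √60) = 41*(80 + 2*√15) = 3280 + 82*√15 ≈ 3597.6)
(-27296 + 1/((-11753 - 15132) + U(45, 54))) + d = (-27296 + 1/((-11753 - 15132) + (-34 + 45))) + (3280 + 82*√15) = (-27296 + 1/(-26885 + 11)) + (3280 + 82*√15) = (-27296 + 1/(-26874)) + (3280 + 82*√15) = (-27296 - 1/26874) + (3280 + 82*√15) = -733552705/26874 + (3280 + 82*√15) = -645405985/26874 + 82*√15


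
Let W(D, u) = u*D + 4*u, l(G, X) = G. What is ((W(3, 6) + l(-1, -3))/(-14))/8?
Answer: -41/112 ≈ -0.36607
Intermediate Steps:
W(D, u) = 4*u + D*u (W(D, u) = D*u + 4*u = 4*u + D*u)
((W(3, 6) + l(-1, -3))/(-14))/8 = ((6*(4 + 3) - 1)/(-14))/8 = ((6*7 - 1)*(-1/14))/8 = ((42 - 1)*(-1/14))/8 = (41*(-1/14))/8 = (⅛)*(-41/14) = -41/112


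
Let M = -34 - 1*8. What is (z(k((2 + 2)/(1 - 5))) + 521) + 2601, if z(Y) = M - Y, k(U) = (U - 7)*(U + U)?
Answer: 3064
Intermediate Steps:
k(U) = 2*U*(-7 + U) (k(U) = (-7 + U)*(2*U) = 2*U*(-7 + U))
M = -42 (M = -34 - 8 = -42)
z(Y) = -42 - Y
(z(k((2 + 2)/(1 - 5))) + 521) + 2601 = ((-42 - 2*(2 + 2)/(1 - 5)*(-7 + (2 + 2)/(1 - 5))) + 521) + 2601 = ((-42 - 2*4/(-4)*(-7 + 4/(-4))) + 521) + 2601 = ((-42 - 2*4*(-1/4)*(-7 + 4*(-1/4))) + 521) + 2601 = ((-42 - 2*(-1)*(-7 - 1)) + 521) + 2601 = ((-42 - 2*(-1)*(-8)) + 521) + 2601 = ((-42 - 1*16) + 521) + 2601 = ((-42 - 16) + 521) + 2601 = (-58 + 521) + 2601 = 463 + 2601 = 3064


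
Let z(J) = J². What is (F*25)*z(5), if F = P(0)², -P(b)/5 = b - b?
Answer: 0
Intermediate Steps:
P(b) = 0 (P(b) = -5*(b - b) = -5*0 = 0)
F = 0 (F = 0² = 0)
(F*25)*z(5) = (0*25)*5² = 0*25 = 0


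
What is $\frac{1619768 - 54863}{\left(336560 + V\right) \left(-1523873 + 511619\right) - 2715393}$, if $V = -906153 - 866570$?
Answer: $\frac{521635}{484586342003} \approx 1.0765 \cdot 10^{-6}$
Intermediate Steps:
$V = -1772723$
$\frac{1619768 - 54863}{\left(336560 + V\right) \left(-1523873 + 511619\right) - 2715393} = \frac{1619768 - 54863}{\left(336560 - 1772723\right) \left(-1523873 + 511619\right) - 2715393} = \frac{1564905}{\left(-1436163\right) \left(-1012254\right) - 2715393} = \frac{1564905}{1453761741402 - 2715393} = \frac{1564905}{1453759026009} = 1564905 \cdot \frac{1}{1453759026009} = \frac{521635}{484586342003}$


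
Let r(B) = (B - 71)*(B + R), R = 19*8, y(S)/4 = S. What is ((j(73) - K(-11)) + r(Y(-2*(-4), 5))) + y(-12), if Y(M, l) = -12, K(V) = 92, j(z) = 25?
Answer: -11735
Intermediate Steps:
y(S) = 4*S
R = 152
r(B) = (-71 + B)*(152 + B) (r(B) = (B - 71)*(B + 152) = (-71 + B)*(152 + B))
((j(73) - K(-11)) + r(Y(-2*(-4), 5))) + y(-12) = ((25 - 1*92) + (-10792 + (-12)² + 81*(-12))) + 4*(-12) = ((25 - 92) + (-10792 + 144 - 972)) - 48 = (-67 - 11620) - 48 = -11687 - 48 = -11735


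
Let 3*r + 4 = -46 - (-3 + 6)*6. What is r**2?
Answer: 4624/9 ≈ 513.78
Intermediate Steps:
r = -68/3 (r = -4/3 + (-46 - (-3 + 6)*6)/3 = -4/3 + (-46 - 3*6)/3 = -4/3 + (-46 - 1*18)/3 = -4/3 + (-46 - 18)/3 = -4/3 + (1/3)*(-64) = -4/3 - 64/3 = -68/3 ≈ -22.667)
r**2 = (-68/3)**2 = 4624/9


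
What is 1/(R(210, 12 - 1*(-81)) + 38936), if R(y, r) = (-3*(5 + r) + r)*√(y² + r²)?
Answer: -38936/615100253 - 603*√5861/615100253 ≈ -0.00013835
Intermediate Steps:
R(y, r) = √(r² + y²)*(-15 - 2*r) (R(y, r) = ((-15 - 3*r) + r)*√(r² + y²) = (-15 - 2*r)*√(r² + y²) = √(r² + y²)*(-15 - 2*r))
1/(R(210, 12 - 1*(-81)) + 38936) = 1/(√((12 - 1*(-81))² + 210²)*(-15 - 2*(12 - 1*(-81))) + 38936) = 1/(√((12 + 81)² + 44100)*(-15 - 2*(12 + 81)) + 38936) = 1/(√(93² + 44100)*(-15 - 2*93) + 38936) = 1/(√(8649 + 44100)*(-15 - 186) + 38936) = 1/(√52749*(-201) + 38936) = 1/((3*√5861)*(-201) + 38936) = 1/(-603*√5861 + 38936) = 1/(38936 - 603*√5861)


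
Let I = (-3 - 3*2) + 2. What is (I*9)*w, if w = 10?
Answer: -630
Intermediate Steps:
I = -7 (I = (-3 - 6) + 2 = -9 + 2 = -7)
(I*9)*w = -7*9*10 = -63*10 = -630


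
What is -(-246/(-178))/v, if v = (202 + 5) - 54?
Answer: -41/4539 ≈ -0.0090328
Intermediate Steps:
v = 153 (v = 207 - 54 = 153)
-(-246/(-178))/v = -(-246/(-178))/153 = -(-246*(-1/178))/153 = -123/(89*153) = -1*41/4539 = -41/4539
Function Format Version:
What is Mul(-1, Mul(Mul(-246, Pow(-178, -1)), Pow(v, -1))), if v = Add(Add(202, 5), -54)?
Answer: Rational(-41, 4539) ≈ -0.0090328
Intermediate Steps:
v = 153 (v = Add(207, -54) = 153)
Mul(-1, Mul(Mul(-246, Pow(-178, -1)), Pow(v, -1))) = Mul(-1, Mul(Mul(-246, Pow(-178, -1)), Pow(153, -1))) = Mul(-1, Mul(Mul(-246, Rational(-1, 178)), Rational(1, 153))) = Mul(-1, Mul(Rational(123, 89), Rational(1, 153))) = Mul(-1, Rational(41, 4539)) = Rational(-41, 4539)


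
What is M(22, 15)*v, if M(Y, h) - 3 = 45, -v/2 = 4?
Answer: -384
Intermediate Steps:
v = -8 (v = -2*4 = -8)
M(Y, h) = 48 (M(Y, h) = 3 + 45 = 48)
M(22, 15)*v = 48*(-8) = -384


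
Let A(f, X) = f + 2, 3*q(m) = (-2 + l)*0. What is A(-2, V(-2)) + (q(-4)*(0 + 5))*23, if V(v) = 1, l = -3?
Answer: 0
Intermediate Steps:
q(m) = 0 (q(m) = ((-2 - 3)*0)/3 = (-5*0)/3 = (⅓)*0 = 0)
A(f, X) = 2 + f
A(-2, V(-2)) + (q(-4)*(0 + 5))*23 = (2 - 2) + (0*(0 + 5))*23 = 0 + (0*5)*23 = 0 + 0*23 = 0 + 0 = 0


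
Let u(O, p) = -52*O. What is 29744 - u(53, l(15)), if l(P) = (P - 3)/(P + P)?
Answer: 32500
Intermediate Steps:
l(P) = (-3 + P)/(2*P) (l(P) = (-3 + P)/((2*P)) = (-3 + P)*(1/(2*P)) = (-3 + P)/(2*P))
29744 - u(53, l(15)) = 29744 - (-52)*53 = 29744 - 1*(-2756) = 29744 + 2756 = 32500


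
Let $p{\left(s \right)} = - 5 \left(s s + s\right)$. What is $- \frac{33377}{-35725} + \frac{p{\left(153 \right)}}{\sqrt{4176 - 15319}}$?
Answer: $\frac{33377}{35725} + \frac{10710 i \sqrt{11143}}{1013} \approx 0.93428 + 1116.0 i$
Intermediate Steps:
$p{\left(s \right)} = - 5 s - 5 s^{2}$ ($p{\left(s \right)} = - 5 \left(s^{2} + s\right) = - 5 \left(s + s^{2}\right) = - 5 s - 5 s^{2}$)
$- \frac{33377}{-35725} + \frac{p{\left(153 \right)}}{\sqrt{4176 - 15319}} = - \frac{33377}{-35725} + \frac{\left(-5\right) 153 \left(1 + 153\right)}{\sqrt{4176 - 15319}} = \left(-33377\right) \left(- \frac{1}{35725}\right) + \frac{\left(-5\right) 153 \cdot 154}{\sqrt{-11143}} = \frac{33377}{35725} - \frac{117810}{i \sqrt{11143}} = \frac{33377}{35725} - 117810 \left(- \frac{i \sqrt{11143}}{11143}\right) = \frac{33377}{35725} + \frac{10710 i \sqrt{11143}}{1013}$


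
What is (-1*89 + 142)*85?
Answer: 4505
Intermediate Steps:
(-1*89 + 142)*85 = (-89 + 142)*85 = 53*85 = 4505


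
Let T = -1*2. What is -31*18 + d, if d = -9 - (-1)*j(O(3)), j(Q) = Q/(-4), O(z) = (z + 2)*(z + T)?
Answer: -2273/4 ≈ -568.25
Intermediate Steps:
T = -2
O(z) = (-2 + z)*(2 + z) (O(z) = (z + 2)*(z - 2) = (2 + z)*(-2 + z) = (-2 + z)*(2 + z))
j(Q) = -Q/4 (j(Q) = Q*(-¼) = -Q/4)
d = -41/4 (d = -9 - (-1)*(-(-4 + 3²)/4) = -9 - (-1)*(-(-4 + 9)/4) = -9 - (-1)*(-¼*5) = -9 - (-1)*(-5)/4 = -9 - 1*5/4 = -9 - 5/4 = -41/4 ≈ -10.250)
-31*18 + d = -31*18 - 41/4 = -558 - 41/4 = -2273/4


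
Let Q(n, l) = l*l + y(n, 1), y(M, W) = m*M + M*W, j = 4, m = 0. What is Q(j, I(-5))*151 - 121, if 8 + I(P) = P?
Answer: 26002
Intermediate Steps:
I(P) = -8 + P
y(M, W) = M*W (y(M, W) = 0*M + M*W = 0 + M*W = M*W)
Q(n, l) = n + l² (Q(n, l) = l*l + n*1 = l² + n = n + l²)
Q(j, I(-5))*151 - 121 = (4 + (-8 - 5)²)*151 - 121 = (4 + (-13)²)*151 - 121 = (4 + 169)*151 - 121 = 173*151 - 121 = 26123 - 121 = 26002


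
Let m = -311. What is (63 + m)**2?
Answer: 61504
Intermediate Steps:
(63 + m)**2 = (63 - 311)**2 = (-248)**2 = 61504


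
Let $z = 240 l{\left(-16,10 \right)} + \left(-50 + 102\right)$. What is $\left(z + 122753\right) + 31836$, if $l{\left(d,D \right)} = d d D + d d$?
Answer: $830481$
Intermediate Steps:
$l{\left(d,D \right)} = d^{2} + D d^{2}$ ($l{\left(d,D \right)} = d^{2} D + d^{2} = D d^{2} + d^{2} = d^{2} + D d^{2}$)
$z = 675892$ ($z = 240 \left(-16\right)^{2} \left(1 + 10\right) + \left(-50 + 102\right) = 240 \cdot 256 \cdot 11 + 52 = 240 \cdot 2816 + 52 = 675840 + 52 = 675892$)
$\left(z + 122753\right) + 31836 = \left(675892 + 122753\right) + 31836 = 798645 + 31836 = 830481$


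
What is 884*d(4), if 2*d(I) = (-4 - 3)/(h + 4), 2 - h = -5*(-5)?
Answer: 3094/19 ≈ 162.84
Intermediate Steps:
h = -23 (h = 2 - (-5)*(-5) = 2 - 1*25 = 2 - 25 = -23)
d(I) = 7/38 (d(I) = ((-4 - 3)/(-23 + 4))/2 = (-7/(-19))/2 = (-7*(-1/19))/2 = (1/2)*(7/19) = 7/38)
884*d(4) = 884*(7/38) = 3094/19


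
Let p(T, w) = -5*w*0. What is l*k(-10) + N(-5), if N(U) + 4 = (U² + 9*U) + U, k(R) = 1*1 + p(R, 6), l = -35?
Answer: -64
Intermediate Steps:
p(T, w) = 0
k(R) = 1 (k(R) = 1*1 + 0 = 1 + 0 = 1)
N(U) = -4 + U² + 10*U (N(U) = -4 + ((U² + 9*U) + U) = -4 + (U² + 10*U) = -4 + U² + 10*U)
l*k(-10) + N(-5) = -35*1 + (-4 + (-5)² + 10*(-5)) = -35 + (-4 + 25 - 50) = -35 - 29 = -64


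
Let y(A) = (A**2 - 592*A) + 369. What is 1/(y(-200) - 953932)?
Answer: -1/795163 ≈ -1.2576e-6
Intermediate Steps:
y(A) = 369 + A**2 - 592*A
1/(y(-200) - 953932) = 1/((369 + (-200)**2 - 592*(-200)) - 953932) = 1/((369 + 40000 + 118400) - 953932) = 1/(158769 - 953932) = 1/(-795163) = -1/795163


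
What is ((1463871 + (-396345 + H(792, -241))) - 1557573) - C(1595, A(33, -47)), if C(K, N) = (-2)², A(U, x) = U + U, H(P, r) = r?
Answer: -490292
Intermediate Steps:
A(U, x) = 2*U
C(K, N) = 4
((1463871 + (-396345 + H(792, -241))) - 1557573) - C(1595, A(33, -47)) = ((1463871 + (-396345 - 241)) - 1557573) - 1*4 = ((1463871 - 396586) - 1557573) - 4 = (1067285 - 1557573) - 4 = -490288 - 4 = -490292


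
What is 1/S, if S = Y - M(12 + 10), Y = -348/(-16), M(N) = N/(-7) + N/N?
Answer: 28/669 ≈ 0.041853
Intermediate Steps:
M(N) = 1 - N/7 (M(N) = N*(-1/7) + 1 = -N/7 + 1 = 1 - N/7)
Y = 87/4 (Y = -348*(-1/16) = 87/4 ≈ 21.750)
S = 669/28 (S = 87/4 - (1 - (12 + 10)/7) = 87/4 - (1 - 1/7*22) = 87/4 - (1 - 22/7) = 87/4 - 1*(-15/7) = 87/4 + 15/7 = 669/28 ≈ 23.893)
1/S = 1/(669/28) = 28/669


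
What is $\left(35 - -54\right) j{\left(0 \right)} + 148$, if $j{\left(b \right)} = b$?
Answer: $148$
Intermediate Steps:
$\left(35 - -54\right) j{\left(0 \right)} + 148 = \left(35 - -54\right) 0 + 148 = \left(35 + 54\right) 0 + 148 = 89 \cdot 0 + 148 = 0 + 148 = 148$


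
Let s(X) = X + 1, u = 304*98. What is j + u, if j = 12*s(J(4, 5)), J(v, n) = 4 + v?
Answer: 29900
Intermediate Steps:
u = 29792
s(X) = 1 + X
j = 108 (j = 12*(1 + (4 + 4)) = 12*(1 + 8) = 12*9 = 108)
j + u = 108 + 29792 = 29900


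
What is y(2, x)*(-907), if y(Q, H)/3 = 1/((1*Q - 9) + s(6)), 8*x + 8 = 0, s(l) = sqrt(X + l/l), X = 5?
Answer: 19047/43 + 2721*sqrt(6)/43 ≈ 597.96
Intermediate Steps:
s(l) = sqrt(6) (s(l) = sqrt(5 + l/l) = sqrt(5 + 1) = sqrt(6))
x = -1 (x = -1 + (1/8)*0 = -1 + 0 = -1)
y(Q, H) = 3/(-9 + Q + sqrt(6)) (y(Q, H) = 3/((1*Q - 9) + sqrt(6)) = 3/((Q - 9) + sqrt(6)) = 3/((-9 + Q) + sqrt(6)) = 3/(-9 + Q + sqrt(6)))
y(2, x)*(-907) = (3/(-9 + 2 + sqrt(6)))*(-907) = (3/(-7 + sqrt(6)))*(-907) = -2721/(-7 + sqrt(6))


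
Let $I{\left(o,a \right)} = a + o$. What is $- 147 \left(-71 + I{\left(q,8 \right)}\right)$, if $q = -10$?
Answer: $10731$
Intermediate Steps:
$- 147 \left(-71 + I{\left(q,8 \right)}\right) = - 147 \left(-71 + \left(8 - 10\right)\right) = - 147 \left(-71 - 2\right) = \left(-147\right) \left(-73\right) = 10731$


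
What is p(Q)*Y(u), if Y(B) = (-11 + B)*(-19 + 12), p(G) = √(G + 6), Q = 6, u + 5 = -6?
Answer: 308*√3 ≈ 533.47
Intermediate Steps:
u = -11 (u = -5 - 6 = -11)
p(G) = √(6 + G)
Y(B) = 77 - 7*B (Y(B) = (-11 + B)*(-7) = 77 - 7*B)
p(Q)*Y(u) = √(6 + 6)*(77 - 7*(-11)) = √12*(77 + 77) = (2*√3)*154 = 308*√3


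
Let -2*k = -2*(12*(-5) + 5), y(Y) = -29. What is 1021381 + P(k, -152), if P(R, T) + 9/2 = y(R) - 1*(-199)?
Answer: 2043093/2 ≈ 1.0215e+6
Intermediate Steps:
k = -55 (k = -(-1)*(12*(-5) + 5) = -(-1)*(-60 + 5) = -(-1)*(-55) = -½*110 = -55)
P(R, T) = 331/2 (P(R, T) = -9/2 + (-29 - 1*(-199)) = -9/2 + (-29 + 199) = -9/2 + 170 = 331/2)
1021381 + P(k, -152) = 1021381 + 331/2 = 2043093/2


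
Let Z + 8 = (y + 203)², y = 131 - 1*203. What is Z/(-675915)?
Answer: -17153/675915 ≈ -0.025377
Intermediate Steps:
y = -72 (y = 131 - 203 = -72)
Z = 17153 (Z = -8 + (-72 + 203)² = -8 + 131² = -8 + 17161 = 17153)
Z/(-675915) = 17153/(-675915) = 17153*(-1/675915) = -17153/675915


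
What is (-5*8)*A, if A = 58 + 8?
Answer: -2640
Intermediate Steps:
A = 66
(-5*8)*A = -5*8*66 = -40*66 = -2640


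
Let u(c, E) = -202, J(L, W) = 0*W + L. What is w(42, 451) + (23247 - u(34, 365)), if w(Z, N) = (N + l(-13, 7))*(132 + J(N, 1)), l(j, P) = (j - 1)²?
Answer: 400650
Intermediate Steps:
J(L, W) = L (J(L, W) = 0 + L = L)
l(j, P) = (-1 + j)²
w(Z, N) = (132 + N)*(196 + N) (w(Z, N) = (N + (-1 - 13)²)*(132 + N) = (N + (-14)²)*(132 + N) = (N + 196)*(132 + N) = (196 + N)*(132 + N) = (132 + N)*(196 + N))
w(42, 451) + (23247 - u(34, 365)) = (25872 + 451² + 328*451) + (23247 - 1*(-202)) = (25872 + 203401 + 147928) + (23247 + 202) = 377201 + 23449 = 400650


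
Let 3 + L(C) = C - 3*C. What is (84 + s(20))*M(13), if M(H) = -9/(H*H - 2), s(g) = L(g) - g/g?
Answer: -360/167 ≈ -2.1557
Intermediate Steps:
L(C) = -3 - 2*C (L(C) = -3 + (C - 3*C) = -3 - 2*C)
s(g) = -4 - 2*g (s(g) = (-3 - 2*g) - g/g = (-3 - 2*g) - 1*1 = (-3 - 2*g) - 1 = -4 - 2*g)
M(H) = -9/(-2 + H²) (M(H) = -9/(H² - 2) = -9/(-2 + H²))
(84 + s(20))*M(13) = (84 + (-4 - 2*20))*(-9/(-2 + 13²)) = (84 + (-4 - 40))*(-9/(-2 + 169)) = (84 - 44)*(-9/167) = 40*(-9*1/167) = 40*(-9/167) = -360/167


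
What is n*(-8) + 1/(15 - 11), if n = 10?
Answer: -319/4 ≈ -79.750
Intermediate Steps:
n*(-8) + 1/(15 - 11) = 10*(-8) + 1/(15 - 11) = -80 + 1/4 = -80 + ¼ = -319/4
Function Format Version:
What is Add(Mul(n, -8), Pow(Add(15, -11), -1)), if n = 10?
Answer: Rational(-319, 4) ≈ -79.750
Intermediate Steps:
Add(Mul(n, -8), Pow(Add(15, -11), -1)) = Add(Mul(10, -8), Pow(Add(15, -11), -1)) = Add(-80, Pow(4, -1)) = Add(-80, Rational(1, 4)) = Rational(-319, 4)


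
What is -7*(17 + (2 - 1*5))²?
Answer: -1372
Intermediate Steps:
-7*(17 + (2 - 1*5))² = -7*(17 + (2 - 5))² = -7*(17 - 3)² = -7*14² = -7*196 = -1372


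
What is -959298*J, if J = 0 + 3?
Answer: -2877894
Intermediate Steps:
J = 3
-959298*J = -959298*3 = -2877894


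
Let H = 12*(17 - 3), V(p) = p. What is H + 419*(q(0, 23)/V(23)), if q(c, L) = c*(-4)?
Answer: 168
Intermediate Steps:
q(c, L) = -4*c
H = 168 (H = 12*14 = 168)
H + 419*(q(0, 23)/V(23)) = 168 + 419*(-4*0/23) = 168 + 419*(0*(1/23)) = 168 + 419*0 = 168 + 0 = 168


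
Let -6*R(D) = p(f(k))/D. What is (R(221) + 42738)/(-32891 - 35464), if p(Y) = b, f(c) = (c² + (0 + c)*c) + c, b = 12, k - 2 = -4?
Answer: -9445096/15106455 ≈ -0.62524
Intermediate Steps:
k = -2 (k = 2 - 4 = -2)
f(c) = c + 2*c² (f(c) = (c² + c*c) + c = (c² + c²) + c = 2*c² + c = c + 2*c²)
p(Y) = 12
R(D) = -2/D
(R(221) + 42738)/(-32891 - 35464) = (-2/221 + 42738)/(-32891 - 35464) = (-2*1/221 + 42738)/(-68355) = (-2/221 + 42738)*(-1/68355) = (9445096/221)*(-1/68355) = -9445096/15106455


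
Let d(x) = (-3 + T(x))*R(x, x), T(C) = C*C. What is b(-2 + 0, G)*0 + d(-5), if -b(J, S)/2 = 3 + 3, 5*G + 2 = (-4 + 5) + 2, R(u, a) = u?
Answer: -110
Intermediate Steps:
T(C) = C**2
G = 1/5 (G = -2/5 + ((-4 + 5) + 2)/5 = -2/5 + (1 + 2)/5 = -2/5 + (1/5)*3 = -2/5 + 3/5 = 1/5 ≈ 0.20000)
b(J, S) = -12 (b(J, S) = -2*(3 + 3) = -2*6 = -12)
d(x) = x*(-3 + x**2) (d(x) = (-3 + x**2)*x = x*(-3 + x**2))
b(-2 + 0, G)*0 + d(-5) = -12*0 - 5*(-3 + (-5)**2) = 0 - 5*(-3 + 25) = 0 - 5*22 = 0 - 110 = -110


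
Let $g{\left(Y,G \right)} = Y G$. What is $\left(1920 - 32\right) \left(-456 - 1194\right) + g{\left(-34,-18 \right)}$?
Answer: $-3114588$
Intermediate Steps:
$g{\left(Y,G \right)} = G Y$
$\left(1920 - 32\right) \left(-456 - 1194\right) + g{\left(-34,-18 \right)} = \left(1920 - 32\right) \left(-456 - 1194\right) - -612 = 1888 \left(-1650\right) + 612 = -3115200 + 612 = -3114588$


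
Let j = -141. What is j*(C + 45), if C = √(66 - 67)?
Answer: -6345 - 141*I ≈ -6345.0 - 141.0*I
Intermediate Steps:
C = I (C = √(-1) = I ≈ 1.0*I)
j*(C + 45) = -141*(I + 45) = -141*(45 + I) = -6345 - 141*I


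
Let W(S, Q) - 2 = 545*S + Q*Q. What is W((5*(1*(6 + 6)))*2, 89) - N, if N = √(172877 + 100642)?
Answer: 73323 - 3*√30391 ≈ 72800.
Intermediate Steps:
W(S, Q) = 2 + Q² + 545*S (W(S, Q) = 2 + (545*S + Q*Q) = 2 + (545*S + Q²) = 2 + (Q² + 545*S) = 2 + Q² + 545*S)
N = 3*√30391 (N = √273519 = 3*√30391 ≈ 522.99)
W((5*(1*(6 + 6)))*2, 89) - N = (2 + 89² + 545*((5*(1*(6 + 6)))*2)) - 3*√30391 = (2 + 7921 + 545*((5*(1*12))*2)) - 3*√30391 = (2 + 7921 + 545*((5*12)*2)) - 3*√30391 = (2 + 7921 + 545*(60*2)) - 3*√30391 = (2 + 7921 + 545*120) - 3*√30391 = (2 + 7921 + 65400) - 3*√30391 = 73323 - 3*√30391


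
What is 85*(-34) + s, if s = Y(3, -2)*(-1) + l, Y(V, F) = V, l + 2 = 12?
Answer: -2883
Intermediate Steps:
l = 10 (l = -2 + 12 = 10)
s = 7 (s = 3*(-1) + 10 = -3 + 10 = 7)
85*(-34) + s = 85*(-34) + 7 = -2890 + 7 = -2883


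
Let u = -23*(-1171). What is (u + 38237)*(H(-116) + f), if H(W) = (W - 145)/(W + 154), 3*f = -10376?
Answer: -677546765/3 ≈ -2.2585e+8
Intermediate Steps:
f = -10376/3 (f = (⅓)*(-10376) = -10376/3 ≈ -3458.7)
u = 26933
H(W) = (-145 + W)/(154 + W)
(u + 38237)*(H(-116) + f) = (26933 + 38237)*((-145 - 116)/(154 - 116) - 10376/3) = 65170*(-261/38 - 10376/3) = 65170*(-395071/114) = -677546765/3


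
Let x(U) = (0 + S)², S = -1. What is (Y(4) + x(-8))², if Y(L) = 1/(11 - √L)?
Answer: 100/81 ≈ 1.2346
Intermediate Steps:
x(U) = 1 (x(U) = (0 - 1)² = (-1)² = 1)
(Y(4) + x(-8))² = (-1/(-11 + √4) + 1)² = (-1/(-11 + 2) + 1)² = (-1/(-9) + 1)² = (-1*(-⅑) + 1)² = (⅑ + 1)² = (10/9)² = 100/81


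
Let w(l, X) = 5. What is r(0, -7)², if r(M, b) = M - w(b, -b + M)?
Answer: 25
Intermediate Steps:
r(M, b) = -5 + M (r(M, b) = M - 1*5 = M - 5 = -5 + M)
r(0, -7)² = (-5 + 0)² = (-5)² = 25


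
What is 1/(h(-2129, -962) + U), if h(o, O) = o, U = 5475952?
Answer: 1/5473823 ≈ 1.8269e-7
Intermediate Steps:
1/(h(-2129, -962) + U) = 1/(-2129 + 5475952) = 1/5473823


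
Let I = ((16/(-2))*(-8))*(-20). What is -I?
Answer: 1280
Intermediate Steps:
I = -1280 (I = ((16*(-1/2))*(-8))*(-20) = -8*(-8)*(-20) = 64*(-20) = -1280)
-I = -1*(-1280) = 1280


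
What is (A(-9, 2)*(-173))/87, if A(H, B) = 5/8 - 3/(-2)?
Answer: -2941/696 ≈ -4.2256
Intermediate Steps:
A(H, B) = 17/8 (A(H, B) = 5*(⅛) - 3*(-½) = 5/8 + 3/2 = 17/8)
(A(-9, 2)*(-173))/87 = ((17/8)*(-173))/87 = -2941/8*1/87 = -2941/696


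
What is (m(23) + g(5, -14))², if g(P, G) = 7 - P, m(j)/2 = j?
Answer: 2304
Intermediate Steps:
m(j) = 2*j
(m(23) + g(5, -14))² = (2*23 + (7 - 1*5))² = (46 + (7 - 5))² = (46 + 2)² = 48² = 2304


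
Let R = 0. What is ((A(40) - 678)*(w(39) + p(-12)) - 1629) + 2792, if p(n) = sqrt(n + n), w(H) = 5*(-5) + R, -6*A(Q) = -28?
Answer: 53989/3 - 4040*I*sqrt(6)/3 ≈ 17996.0 - 3298.6*I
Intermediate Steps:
A(Q) = 14/3 (A(Q) = -1/6*(-28) = 14/3)
w(H) = -25 (w(H) = 5*(-5) + 0 = -25 + 0 = -25)
p(n) = sqrt(2)*sqrt(n) (p(n) = sqrt(2*n) = sqrt(2)*sqrt(n))
((A(40) - 678)*(w(39) + p(-12)) - 1629) + 2792 = ((14/3 - 678)*(-25 + sqrt(2)*sqrt(-12)) - 1629) + 2792 = (-2020*(-25 + sqrt(2)*(2*I*sqrt(3)))/3 - 1629) + 2792 = (-2020*(-25 + 2*I*sqrt(6))/3 - 1629) + 2792 = ((50500/3 - 4040*I*sqrt(6)/3) - 1629) + 2792 = (45613/3 - 4040*I*sqrt(6)/3) + 2792 = 53989/3 - 4040*I*sqrt(6)/3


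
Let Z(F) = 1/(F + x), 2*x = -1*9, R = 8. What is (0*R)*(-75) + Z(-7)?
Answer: -2/23 ≈ -0.086957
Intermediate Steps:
x = -9/2 (x = (-1*9)/2 = (½)*(-9) = -9/2 ≈ -4.5000)
Z(F) = 1/(-9/2 + F) (Z(F) = 1/(F - 9/2) = 1/(-9/2 + F))
(0*R)*(-75) + Z(-7) = (0*8)*(-75) + 2/(-9 + 2*(-7)) = 0*(-75) + 2/(-9 - 14) = 0 + 2/(-23) = 0 + 2*(-1/23) = 0 - 2/23 = -2/23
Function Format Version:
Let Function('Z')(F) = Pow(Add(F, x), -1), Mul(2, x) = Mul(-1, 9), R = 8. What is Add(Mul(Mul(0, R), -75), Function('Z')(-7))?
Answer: Rational(-2, 23) ≈ -0.086957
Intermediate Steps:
x = Rational(-9, 2) (x = Mul(Rational(1, 2), Mul(-1, 9)) = Mul(Rational(1, 2), -9) = Rational(-9, 2) ≈ -4.5000)
Function('Z')(F) = Pow(Add(Rational(-9, 2), F), -1) (Function('Z')(F) = Pow(Add(F, Rational(-9, 2)), -1) = Pow(Add(Rational(-9, 2), F), -1))
Add(Mul(Mul(0, R), -75), Function('Z')(-7)) = Add(Mul(Mul(0, 8), -75), Mul(2, Pow(Add(-9, Mul(2, -7)), -1))) = Add(Mul(0, -75), Mul(2, Pow(Add(-9, -14), -1))) = Add(0, Mul(2, Pow(-23, -1))) = Add(0, Mul(2, Rational(-1, 23))) = Add(0, Rational(-2, 23)) = Rational(-2, 23)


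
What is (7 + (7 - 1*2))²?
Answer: 144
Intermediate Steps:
(7 + (7 - 1*2))² = (7 + (7 - 2))² = (7 + 5)² = 12² = 144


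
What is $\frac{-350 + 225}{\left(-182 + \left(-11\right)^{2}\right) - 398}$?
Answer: $\frac{125}{459} \approx 0.27233$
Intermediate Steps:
$\frac{-350 + 225}{\left(-182 + \left(-11\right)^{2}\right) - 398} = - \frac{125}{\left(-182 + 121\right) - 398} = - \frac{125}{-61 - 398} = - \frac{125}{-459} = \left(-125\right) \left(- \frac{1}{459}\right) = \frac{125}{459}$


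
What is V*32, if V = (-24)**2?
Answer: 18432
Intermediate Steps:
V = 576
V*32 = 576*32 = 18432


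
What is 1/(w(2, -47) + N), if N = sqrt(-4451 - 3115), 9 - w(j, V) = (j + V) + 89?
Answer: -35/8791 - I*sqrt(7566)/8791 ≈ -0.0039813 - 0.0098945*I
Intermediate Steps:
w(j, V) = -80 - V - j (w(j, V) = 9 - ((j + V) + 89) = 9 - ((V + j) + 89) = 9 - (89 + V + j) = 9 + (-89 - V - j) = -80 - V - j)
N = I*sqrt(7566) (N = sqrt(-7566) = I*sqrt(7566) ≈ 86.983*I)
1/(w(2, -47) + N) = 1/((-80 - 1*(-47) - 1*2) + I*sqrt(7566)) = 1/((-80 + 47 - 2) + I*sqrt(7566)) = 1/(-35 + I*sqrt(7566))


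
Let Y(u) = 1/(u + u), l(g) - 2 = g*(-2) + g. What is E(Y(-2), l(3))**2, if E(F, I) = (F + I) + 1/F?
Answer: 441/16 ≈ 27.563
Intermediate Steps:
l(g) = 2 - g (l(g) = 2 + (g*(-2) + g) = 2 + (-2*g + g) = 2 - g)
Y(u) = 1/(2*u)
E(F, I) = F + I + 1/F
E(Y(-2), l(3))**2 = ((1/2)/(-2) + (2 - 1*3) + 1/((1/2)/(-2)))**2 = ((1/2)*(-1/2) + (2 - 3) + 1/((1/2)*(-1/2)))**2 = (-1/4 - 1 + 1/(-1/4))**2 = (-1/4 - 1 - 4)**2 = (-21/4)**2 = 441/16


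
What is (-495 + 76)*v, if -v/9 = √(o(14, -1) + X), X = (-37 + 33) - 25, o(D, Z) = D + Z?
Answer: 15084*I ≈ 15084.0*I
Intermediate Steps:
X = -29 (X = -4 - 25 = -29)
v = -36*I (v = -9*√((14 - 1) - 29) = -9*√(13 - 29) = -36*I ≈ -36.0*I)
(-495 + 76)*v = (-495 + 76)*(-36*I) = -(-15084)*I = 15084*I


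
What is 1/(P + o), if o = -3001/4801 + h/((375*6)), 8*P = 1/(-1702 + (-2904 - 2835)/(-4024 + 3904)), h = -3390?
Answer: -23825082525/50790795571 ≈ -0.46908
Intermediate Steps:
P = -5/66167 (P = 1/(8*(-1702 + (-2904 - 2835)/(-4024 + 3904))) = 1/(8*(-1702 - 5739/(-120))) = 1/(8*(-1702 - 5739*(-1/120))) = 1/(8*(-1702 + 1913/40)) = 1/(8*(-66167/40)) = (⅛)*(-40/66167) = -5/66167 ≈ -7.5566e-5)
o = -767588/360075 (o = -3001/4801 - 3390/(375*6) = -3001*1/4801 - 3390/2250 = -3001/4801 - 3390*1/2250 = -3001/4801 - 113/75 = -767588/360075 ≈ -2.1317)
1/(P + o) = 1/(-5/66167 - 767588/360075) = 1/(-50790795571/23825082525) = -23825082525/50790795571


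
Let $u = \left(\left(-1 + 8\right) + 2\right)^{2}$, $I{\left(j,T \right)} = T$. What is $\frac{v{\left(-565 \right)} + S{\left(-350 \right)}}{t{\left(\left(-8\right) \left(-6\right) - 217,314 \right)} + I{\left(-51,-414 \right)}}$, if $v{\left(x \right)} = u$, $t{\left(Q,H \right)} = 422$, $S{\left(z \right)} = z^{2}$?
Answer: $\frac{122581}{8} \approx 15323.0$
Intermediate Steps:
$u = 81$ ($u = \left(7 + 2\right)^{2} = 9^{2} = 81$)
$v{\left(x \right)} = 81$
$\frac{v{\left(-565 \right)} + S{\left(-350 \right)}}{t{\left(\left(-8\right) \left(-6\right) - 217,314 \right)} + I{\left(-51,-414 \right)}} = \frac{81 + \left(-350\right)^{2}}{422 - 414} = \frac{81 + 122500}{8} = 122581 \cdot \frac{1}{8} = \frac{122581}{8}$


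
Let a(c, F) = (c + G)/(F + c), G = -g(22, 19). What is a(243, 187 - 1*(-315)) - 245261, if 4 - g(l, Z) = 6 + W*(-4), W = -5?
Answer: -36543836/149 ≈ -2.4526e+5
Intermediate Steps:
g(l, Z) = -22 (g(l, Z) = 4 - (6 - 5*(-4)) = 4 - (6 + 20) = 4 - 1*26 = 4 - 26 = -22)
G = 22 (G = -1*(-22) = 22)
a(c, F) = (22 + c)/(F + c) (a(c, F) = (c + 22)/(F + c) = (22 + c)/(F + c))
a(243, 187 - 1*(-315)) - 245261 = (22 + 243)/((187 - 1*(-315)) + 243) - 245261 = 265/((187 + 315) + 243) - 245261 = 265/(502 + 243) - 245261 = 265/745 - 245261 = (1/745)*265 - 245261 = 53/149 - 245261 = -36543836/149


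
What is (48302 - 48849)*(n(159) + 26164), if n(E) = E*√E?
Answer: -14311708 - 86973*√159 ≈ -1.5408e+7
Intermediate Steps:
n(E) = E^(3/2)
(48302 - 48849)*(n(159) + 26164) = (48302 - 48849)*(159^(3/2) + 26164) = -547*(159*√159 + 26164) = -547*(26164 + 159*√159) = -14311708 - 86973*√159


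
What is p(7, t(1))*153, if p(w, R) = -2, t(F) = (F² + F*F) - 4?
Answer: -306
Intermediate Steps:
t(F) = -4 + 2*F² (t(F) = (F² + F²) - 4 = 2*F² - 4 = -4 + 2*F²)
p(7, t(1))*153 = -2*153 = -306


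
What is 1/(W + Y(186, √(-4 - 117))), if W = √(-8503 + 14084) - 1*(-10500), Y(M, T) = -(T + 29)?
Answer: 1/(10471 + √5581 - 11*I) ≈ 9.4825e-5 + 9.89e-8*I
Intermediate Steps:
Y(M, T) = -29 - T (Y(M, T) = -(29 + T) = -29 - T)
W = 10500 + √5581 (W = √5581 + 10500 = 10500 + √5581 ≈ 10575.)
1/(W + Y(186, √(-4 - 117))) = 1/((10500 + √5581) + (-29 - √(-4 - 117))) = 1/((10500 + √5581) + (-29 - √(-121))) = 1/((10500 + √5581) + (-29 - 11*I)) = 1/(10471 + √5581 - 11*I)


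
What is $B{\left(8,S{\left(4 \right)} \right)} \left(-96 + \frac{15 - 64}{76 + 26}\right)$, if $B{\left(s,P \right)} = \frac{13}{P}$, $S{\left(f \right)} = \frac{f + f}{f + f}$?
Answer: $- \frac{127933}{102} \approx -1254.2$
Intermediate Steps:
$S{\left(f \right)} = 1$ ($S{\left(f \right)} = \frac{2 f}{2 f} = 2 f \frac{1}{2 f} = 1$)
$B{\left(8,S{\left(4 \right)} \right)} \left(-96 + \frac{15 - 64}{76 + 26}\right) = \frac{13}{1} \left(-96 + \frac{15 - 64}{76 + 26}\right) = 13 \cdot 1 \left(-96 - \frac{49}{102}\right) = 13 \left(-96 - \frac{49}{102}\right) = 13 \left(- \frac{9841}{102}\right) = - \frac{127933}{102}$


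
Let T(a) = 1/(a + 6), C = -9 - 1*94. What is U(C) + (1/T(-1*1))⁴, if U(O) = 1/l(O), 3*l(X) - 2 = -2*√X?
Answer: 130003/208 + 3*I*√103/208 ≈ 625.01 + 0.14638*I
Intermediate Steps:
l(X) = ⅔ - 2*√X/3 (l(X) = ⅔ + (-2*√X)/3 = ⅔ - 2*√X/3)
C = -103 (C = -9 - 94 = -103)
U(O) = 1/(⅔ - 2*√O/3)
T(a) = 1/(6 + a)
U(C) + (1/T(-1*1))⁴ = -3/(-2 + 2*√(-103)) + (1/(1/(6 - 1*1)))⁴ = -3/(-2 + 2*(I*√103)) + (1/(1/(6 - 1)))⁴ = -3/(-2 + 2*I*√103) + (1/(1/5))⁴ = -3/(-2 + 2*I*√103) + (1/(⅕))⁴ = -3/(-2 + 2*I*√103) + 5⁴ = -3/(-2 + 2*I*√103) + 625 = 625 - 3/(-2 + 2*I*√103)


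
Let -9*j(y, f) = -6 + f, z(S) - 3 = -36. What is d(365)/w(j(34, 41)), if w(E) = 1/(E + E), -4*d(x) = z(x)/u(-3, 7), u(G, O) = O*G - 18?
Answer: 385/234 ≈ 1.6453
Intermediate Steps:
z(S) = -33 (z(S) = 3 - 36 = -33)
u(G, O) = -18 + G*O (u(G, O) = G*O - 18 = -18 + G*O)
j(y, f) = ⅔ - f/9 (j(y, f) = -(-6 + f)/9 = ⅔ - f/9)
d(x) = -11/52 (d(x) = -(-33)/(4*(-18 - 3*7)) = -(-33)/(4*(-18 - 21)) = -(-33)/(4*(-39)) = -(-33)*(-1)/(4*39) = -¼*11/13 = -11/52)
w(E) = 1/(2*E)
d(365)/w(j(34, 41)) = -11/(52*(1/(2*(⅔ - ⅑*41)))) = -11/(52*(1/(2*(⅔ - 41/9)))) = -11/(52*(1/(2*(-35/9)))) = -11/(52*((½)*(-9/35))) = -11/(52*(-9/70)) = -11/52*(-70/9) = 385/234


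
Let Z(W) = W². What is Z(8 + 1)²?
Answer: 6561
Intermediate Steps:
Z(8 + 1)² = ((8 + 1)²)² = (9²)² = 81² = 6561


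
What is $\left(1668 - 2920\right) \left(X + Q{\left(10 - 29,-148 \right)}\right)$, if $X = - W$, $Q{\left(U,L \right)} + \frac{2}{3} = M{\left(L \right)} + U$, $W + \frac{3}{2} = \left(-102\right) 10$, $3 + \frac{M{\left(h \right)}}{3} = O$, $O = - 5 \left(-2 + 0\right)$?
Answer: $- \frac{3841762}{3} \approx -1.2806 \cdot 10^{6}$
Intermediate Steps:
$O = 10$ ($O = \left(-5\right) \left(-2\right) = 10$)
$M{\left(h \right)} = 21$ ($M{\left(h \right)} = -9 + 3 \cdot 10 = -9 + 30 = 21$)
$W = - \frac{2043}{2}$ ($W = - \frac{3}{2} - 1020 = - \frac{2043}{2} \approx -1021.5$)
$Q{\left(U,L \right)} = \frac{61}{3} + U$ ($Q{\left(U,L \right)} = - \frac{2}{3} + \left(21 + U\right) = \frac{61}{3} + U$)
$X = \frac{2043}{2}$ ($X = \left(-1\right) \left(- \frac{2043}{2}\right) = \frac{2043}{2} \approx 1021.5$)
$\left(1668 - 2920\right) \left(X + Q{\left(10 - 29,-148 \right)}\right) = \left(1668 - 2920\right) \left(\frac{2043}{2} + \left(\frac{61}{3} + \left(10 - 29\right)\right)\right) = - 1252 \left(\frac{2043}{2} + \left(\frac{61}{3} + \left(10 - 29\right)\right)\right) = - 1252 \left(\frac{2043}{2} + \left(\frac{61}{3} - 19\right)\right) = - 1252 \left(\frac{2043}{2} + \frac{4}{3}\right) = \left(-1252\right) \frac{6137}{6} = - \frac{3841762}{3}$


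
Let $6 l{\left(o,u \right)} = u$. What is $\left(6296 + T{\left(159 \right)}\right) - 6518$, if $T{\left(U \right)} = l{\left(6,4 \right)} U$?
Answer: $-116$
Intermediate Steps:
$l{\left(o,u \right)} = \frac{u}{6}$
$T{\left(U \right)} = \frac{2 U}{3}$ ($T{\left(U \right)} = \frac{1}{6} \cdot 4 U = \frac{2 U}{3}$)
$\left(6296 + T{\left(159 \right)}\right) - 6518 = \left(6296 + \frac{2}{3} \cdot 159\right) - 6518 = \left(6296 + 106\right) - 6518 = 6402 - 6518 = -116$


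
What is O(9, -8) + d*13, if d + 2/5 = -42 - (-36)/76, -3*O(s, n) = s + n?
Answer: -155432/285 ≈ -545.38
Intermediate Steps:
O(s, n) = -n/3 - s/3 (O(s, n) = -(s + n)/3 = -(n + s)/3 = -n/3 - s/3)
d = -3983/95 (d = -⅖ + (-42 - (-36)/76) = -⅖ + (-42 - 1*(-9/19)) = -⅖ + (-42 + 9/19) = -⅖ - 789/19 = -3983/95 ≈ -41.926)
O(9, -8) + d*13 = (-⅓*(-8) - ⅓*9) - 3983/95*13 = (8/3 - 3) - 51779/95 = -⅓ - 51779/95 = -155432/285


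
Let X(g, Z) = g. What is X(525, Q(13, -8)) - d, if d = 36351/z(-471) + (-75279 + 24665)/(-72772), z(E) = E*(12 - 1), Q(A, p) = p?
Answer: 33387460523/62838622 ≈ 531.32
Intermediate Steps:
z(E) = 11*E (z(E) = E*11 = 11*E)
d = -397183973/62838622 (d = 36351/((11*(-471))) + (-75279 + 24665)/(-72772) = 36351/(-5181) - 50614*(-1/72772) = 36351*(-1/5181) + 25307/36386 = -12117/1727 + 25307/36386 = -397183973/62838622 ≈ -6.3207)
X(525, Q(13, -8)) - d = 525 - 1*(-397183973/62838622) = 525 + 397183973/62838622 = 33387460523/62838622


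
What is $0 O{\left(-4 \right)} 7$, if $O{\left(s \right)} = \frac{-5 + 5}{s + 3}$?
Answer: $0$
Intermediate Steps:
$O{\left(s \right)} = 0$ ($O{\left(s \right)} = \frac{0}{3 + s} = 0$)
$0 O{\left(-4 \right)} 7 = 0 \cdot 0 \cdot 7 = 0 \cdot 7 = 0$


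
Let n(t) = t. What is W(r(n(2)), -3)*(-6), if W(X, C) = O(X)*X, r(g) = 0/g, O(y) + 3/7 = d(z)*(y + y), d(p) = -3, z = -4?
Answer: 0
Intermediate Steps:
O(y) = -3/7 - 6*y (O(y) = -3/7 - 3*(y + y) = -3/7 - 6*y)
r(g) = 0
W(X, C) = X*(-3/7 - 6*X) (W(X, C) = (-3/7 - 6*X)*X = X*(-3/7 - 6*X))
W(r(n(2)), -3)*(-6) = ((3/7)*0*(-1 - 14*0))*(-6) = ((3/7)*0*(-1 + 0))*(-6) = ((3/7)*0*(-1))*(-6) = 0*(-6) = 0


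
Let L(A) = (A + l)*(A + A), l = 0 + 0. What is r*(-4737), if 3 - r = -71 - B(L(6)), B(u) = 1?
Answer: -355275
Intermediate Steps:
l = 0
L(A) = 2*A² (L(A) = (A + 0)*(A + A) = A*(2*A) = 2*A²)
r = 75 (r = 3 - (-71 - 1*1) = 3 - (-71 - 1) = 3 - 1*(-72) = 3 + 72 = 75)
r*(-4737) = 75*(-4737) = -355275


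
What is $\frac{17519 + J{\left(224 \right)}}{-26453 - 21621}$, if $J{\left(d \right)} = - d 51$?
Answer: $- \frac{6095}{48074} \approx -0.12678$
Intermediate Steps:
$J{\left(d \right)} = - 51 d$
$\frac{17519 + J{\left(224 \right)}}{-26453 - 21621} = \frac{17519 - 11424}{-26453 - 21621} = \frac{17519 - 11424}{-48074} = 6095 \left(- \frac{1}{48074}\right) = - \frac{6095}{48074}$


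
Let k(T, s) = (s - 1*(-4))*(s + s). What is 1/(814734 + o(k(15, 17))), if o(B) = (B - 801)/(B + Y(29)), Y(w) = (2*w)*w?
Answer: 2396/1952102577 ≈ 1.2274e-6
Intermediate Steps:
k(T, s) = 2*s*(4 + s) (k(T, s) = (s + 4)*(2*s) = (4 + s)*(2*s) = 2*s*(4 + s))
Y(w) = 2*w**2
o(B) = (-801 + B)/(1682 + B) (o(B) = (B - 801)/(B + 2*29**2) = (-801 + B)/(B + 2*841) = (-801 + B)/(B + 1682) = (-801 + B)/(1682 + B))
1/(814734 + o(k(15, 17))) = 1/(814734 + (-801 + 2*17*(4 + 17))/(1682 + 2*17*(4 + 17))) = 1/(814734 + (-801 + 2*17*21)/(1682 + 2*17*21)) = 1/(814734 + (-801 + 714)/(1682 + 714)) = 1/(814734 - 87/2396) = 1/(1952102577/2396) = 2396/1952102577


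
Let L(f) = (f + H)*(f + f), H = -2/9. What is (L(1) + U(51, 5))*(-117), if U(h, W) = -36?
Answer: 4030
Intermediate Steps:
H = -2/9 (H = -2*⅑ = -2/9 ≈ -0.22222)
L(f) = 2*f*(-2/9 + f) (L(f) = (f - 2/9)*(f + f) = (-2/9 + f)*(2*f) = 2*f*(-2/9 + f))
(L(1) + U(51, 5))*(-117) = ((2/9)*1*(-2 + 9*1) - 36)*(-117) = ((2/9)*1*(-2 + 9) - 36)*(-117) = ((2/9)*1*7 - 36)*(-117) = (14/9 - 36)*(-117) = -310/9*(-117) = 4030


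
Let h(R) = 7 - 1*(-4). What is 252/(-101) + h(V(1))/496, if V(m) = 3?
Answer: -123881/50096 ≈ -2.4729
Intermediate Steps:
h(R) = 11 (h(R) = 7 + 4 = 11)
252/(-101) + h(V(1))/496 = 252/(-101) + 11/496 = 252*(-1/101) + 11*(1/496) = -252/101 + 11/496 = -123881/50096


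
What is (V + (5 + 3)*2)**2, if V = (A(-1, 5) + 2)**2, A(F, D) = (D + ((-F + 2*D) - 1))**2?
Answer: 2656887025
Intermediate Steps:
A(F, D) = (-1 - F + 3*D)**2 (A(F, D) = (D + (-1 - F + 2*D))**2 = (-1 - F + 3*D)**2)
V = 51529 (V = ((1 - 1 - 3*5)**2 + 2)**2 = ((1 - 1 - 15)**2 + 2)**2 = ((-15)**2 + 2)**2 = (225 + 2)**2 = 227**2 = 51529)
(V + (5 + 3)*2)**2 = (51529 + (5 + 3)*2)**2 = (51529 + 8*2)**2 = (51529 + 16)**2 = 51545**2 = 2656887025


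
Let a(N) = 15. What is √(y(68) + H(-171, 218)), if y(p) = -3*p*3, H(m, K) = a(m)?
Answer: I*√597 ≈ 24.434*I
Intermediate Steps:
H(m, K) = 15
y(p) = -9*p
√(y(68) + H(-171, 218)) = √(-9*68 + 15) = √(-612 + 15) = √(-597) = I*√597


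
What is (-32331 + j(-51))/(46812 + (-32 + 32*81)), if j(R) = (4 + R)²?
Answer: -15061/24686 ≈ -0.61010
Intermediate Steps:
(-32331 + j(-51))/(46812 + (-32 + 32*81)) = (-32331 + (4 - 51)²)/(46812 + (-32 + 32*81)) = (-32331 + (-47)²)/(46812 + (-32 + 2592)) = (-32331 + 2209)/(46812 + 2560) = -30122/49372 = -30122*1/49372 = -15061/24686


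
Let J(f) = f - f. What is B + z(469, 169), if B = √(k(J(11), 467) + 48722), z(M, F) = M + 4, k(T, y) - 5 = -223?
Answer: 473 + 2*√12126 ≈ 693.24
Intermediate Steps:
J(f) = 0
k(T, y) = -218 (k(T, y) = 5 - 223 = -218)
z(M, F) = 4 + M
B = 2*√12126 (B = √(-218 + 48722) = √48504 = 2*√12126 ≈ 220.24)
B + z(469, 169) = 2*√12126 + (4 + 469) = 2*√12126 + 473 = 473 + 2*√12126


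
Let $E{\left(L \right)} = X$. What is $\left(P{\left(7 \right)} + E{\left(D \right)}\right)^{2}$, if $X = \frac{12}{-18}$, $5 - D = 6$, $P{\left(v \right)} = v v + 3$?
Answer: $\frac{23716}{9} \approx 2635.1$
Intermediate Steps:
$P{\left(v \right)} = 3 + v^{2}$ ($P{\left(v \right)} = v^{2} + 3 = 3 + v^{2}$)
$D = -1$ ($D = 5 - 6 = -1$)
$X = - \frac{2}{3}$ ($X = 12 \left(- \frac{1}{18}\right) = - \frac{2}{3} \approx -0.66667$)
$E{\left(L \right)} = - \frac{2}{3}$
$\left(P{\left(7 \right)} + E{\left(D \right)}\right)^{2} = \left(\left(3 + 7^{2}\right) - \frac{2}{3}\right)^{2} = \left(\left(3 + 49\right) - \frac{2}{3}\right)^{2} = \left(52 - \frac{2}{3}\right)^{2} = \left(\frac{154}{3}\right)^{2} = \frac{23716}{9}$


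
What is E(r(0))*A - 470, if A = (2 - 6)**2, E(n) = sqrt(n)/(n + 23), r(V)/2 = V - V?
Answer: -470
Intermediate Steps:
r(V) = 0 (r(V) = 2*(V - V) = 2*0 = 0)
E(n) = sqrt(n)/(23 + n)
A = 16 (A = (-4)**2 = 16)
E(r(0))*A - 470 = (sqrt(0)/(23 + 0))*16 - 470 = (0/23)*16 - 470 = (0*(1/23))*16 - 470 = 0*16 - 470 = 0 - 470 = -470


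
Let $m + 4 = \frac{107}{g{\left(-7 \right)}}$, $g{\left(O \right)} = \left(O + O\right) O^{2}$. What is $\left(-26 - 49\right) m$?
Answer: $\frac{213825}{686} \approx 311.7$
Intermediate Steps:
$g{\left(O \right)} = 2 O^{3}$ ($g{\left(O \right)} = 2 O O^{2} = 2 O^{3}$)
$m = - \frac{2851}{686}$ ($m = -4 + \frac{107}{2 \left(-7\right)^{3}} = -4 + \frac{107}{2 \left(-343\right)} = -4 + \frac{107}{-686} = -4 + 107 \left(- \frac{1}{686}\right) = -4 - \frac{107}{686} = - \frac{2851}{686} \approx -4.156$)
$\left(-26 - 49\right) m = \left(-26 - 49\right) \left(- \frac{2851}{686}\right) = \left(-75\right) \left(- \frac{2851}{686}\right) = \frac{213825}{686}$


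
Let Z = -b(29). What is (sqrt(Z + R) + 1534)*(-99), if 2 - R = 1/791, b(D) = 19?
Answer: -151866 - 8118*I*sqrt(1582)/791 ≈ -1.5187e+5 - 408.2*I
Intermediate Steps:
Z = -19 (Z = -1*19 = -19)
R = 1581/791 (R = 2 - 1/791 = 1581/791 ≈ 1.9987)
(sqrt(Z + R) + 1534)*(-99) = (sqrt(-19 + 1581/791) + 1534)*(-99) = (sqrt(-13448/791) + 1534)*(-99) = (82*I*sqrt(1582)/791 + 1534)*(-99) = (1534 + 82*I*sqrt(1582)/791)*(-99) = -151866 - 8118*I*sqrt(1582)/791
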